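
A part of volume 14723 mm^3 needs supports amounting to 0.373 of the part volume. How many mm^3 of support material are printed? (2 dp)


V_support = 14723 * 0.373 = 5491.68 mm^3


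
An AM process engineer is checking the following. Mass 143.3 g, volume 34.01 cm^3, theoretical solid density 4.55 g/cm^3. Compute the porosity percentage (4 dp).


rho_part = 143.3 / 34.01 = 4.21346663 g/cm^3
Porosity = (1 - 4.21346663/4.55)*100 = 7.3963 %


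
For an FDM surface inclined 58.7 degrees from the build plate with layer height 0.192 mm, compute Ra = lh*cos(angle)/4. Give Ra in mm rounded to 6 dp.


Ra = 0.192 * cos(58.7) / 4 = 0.024937 mm


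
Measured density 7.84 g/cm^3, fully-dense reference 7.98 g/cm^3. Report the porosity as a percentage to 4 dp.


Porosity = (1-7.84/7.98)*100 = 1.7544 %


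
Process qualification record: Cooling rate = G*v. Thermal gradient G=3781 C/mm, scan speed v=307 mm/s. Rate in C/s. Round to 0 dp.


CR = 3781 * 307 = 1160767 C/s


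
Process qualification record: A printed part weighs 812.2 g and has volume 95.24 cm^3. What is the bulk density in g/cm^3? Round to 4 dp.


rho = 812.2 / 95.24 = 8.5279 g/cm^3


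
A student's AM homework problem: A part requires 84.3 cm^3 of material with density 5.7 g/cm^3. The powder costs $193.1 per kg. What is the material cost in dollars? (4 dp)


Mass = 84.3*5.7/1000 = 0.48051 kg
Cost = 0.48051 * 193.1 = 92.7865 $


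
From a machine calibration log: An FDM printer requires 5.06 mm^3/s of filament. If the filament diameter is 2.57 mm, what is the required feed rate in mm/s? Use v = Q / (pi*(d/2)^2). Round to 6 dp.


A = pi*(2.57/2)^2 = 5.187476
v = 5.06 / 5.187476 = 0.975426 mm/s


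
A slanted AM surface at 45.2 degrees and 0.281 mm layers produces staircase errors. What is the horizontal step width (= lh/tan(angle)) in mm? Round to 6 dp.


step = 0.281 / tan(45.2) = 0.279045 mm


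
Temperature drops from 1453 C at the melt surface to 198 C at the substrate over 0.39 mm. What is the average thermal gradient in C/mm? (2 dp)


G = (1453-198)/0.39 = 3217.95 C/mm


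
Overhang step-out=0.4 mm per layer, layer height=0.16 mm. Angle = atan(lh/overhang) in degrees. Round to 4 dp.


angle = atan(0.16/0.4) = 21.8014 degrees


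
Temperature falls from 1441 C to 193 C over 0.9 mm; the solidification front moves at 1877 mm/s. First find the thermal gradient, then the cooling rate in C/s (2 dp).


G = (1441-193)/0.9 = 1386.66666667 C/mm
CR = 1386.66666667 * 1877 = 2602773.33 C/s


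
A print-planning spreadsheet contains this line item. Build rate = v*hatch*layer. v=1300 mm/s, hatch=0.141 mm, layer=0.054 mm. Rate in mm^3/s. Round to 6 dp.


Rate = 1300 * 0.141 * 0.054 = 9.8982 mm^3/s


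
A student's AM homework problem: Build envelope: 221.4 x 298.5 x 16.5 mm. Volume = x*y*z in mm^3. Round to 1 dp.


V = 221.4 * 298.5 * 16.5 = 1090450.4 mm^3


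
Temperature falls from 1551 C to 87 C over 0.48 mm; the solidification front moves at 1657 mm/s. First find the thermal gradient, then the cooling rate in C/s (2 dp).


G = (1551-87)/0.48 = 3050.0 C/mm
CR = 3050.0 * 1657 = 5053850.0 C/s


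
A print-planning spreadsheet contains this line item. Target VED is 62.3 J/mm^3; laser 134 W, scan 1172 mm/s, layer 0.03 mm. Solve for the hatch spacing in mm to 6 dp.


h = 134 / (62.3*1172*0.03) = 0.061174 mm


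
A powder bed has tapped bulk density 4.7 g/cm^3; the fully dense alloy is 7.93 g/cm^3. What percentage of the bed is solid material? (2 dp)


Packing = (4.7/7.93)*100 = 59.27 %


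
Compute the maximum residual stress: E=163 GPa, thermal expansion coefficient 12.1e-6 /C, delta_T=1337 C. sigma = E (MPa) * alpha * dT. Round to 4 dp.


sigma = 163*1000 * 12.1e-6 * 1337 = 2636.9651 MPa


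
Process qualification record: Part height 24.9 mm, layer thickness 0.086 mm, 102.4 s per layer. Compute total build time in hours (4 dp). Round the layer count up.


Layers = ceil(24.9/0.086) = 290
t = 290 * 102.4 / 3600 = 8.2489 hrs


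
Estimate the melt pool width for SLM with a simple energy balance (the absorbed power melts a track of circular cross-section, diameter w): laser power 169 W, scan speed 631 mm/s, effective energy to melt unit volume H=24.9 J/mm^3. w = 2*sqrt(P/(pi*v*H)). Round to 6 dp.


w = 2*sqrt(169/(pi*631*24.9)) = 0.117026 mm


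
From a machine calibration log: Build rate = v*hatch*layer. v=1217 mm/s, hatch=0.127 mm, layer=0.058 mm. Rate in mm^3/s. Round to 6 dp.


Rate = 1217 * 0.127 * 0.058 = 8.964422 mm^3/s


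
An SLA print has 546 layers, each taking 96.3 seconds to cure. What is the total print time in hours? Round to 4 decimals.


t = 546 * 96.3 / 3600 = 14.6055 hrs


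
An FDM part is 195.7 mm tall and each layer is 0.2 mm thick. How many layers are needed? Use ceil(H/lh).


Layers = ceil(195.7/0.2) = 979


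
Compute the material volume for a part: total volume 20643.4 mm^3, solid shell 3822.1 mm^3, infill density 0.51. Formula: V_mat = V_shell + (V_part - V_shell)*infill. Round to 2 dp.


V_infill = (20643.4 - 3822.1) * 0.51 = 8578.86
V_total = 3822.1 + 8578.86 = 12400.96 mm^3


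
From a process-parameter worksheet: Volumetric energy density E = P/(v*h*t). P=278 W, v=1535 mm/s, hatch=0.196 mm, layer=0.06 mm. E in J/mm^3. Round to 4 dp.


E = 278 / (1535*0.196*0.06) = 15.4003 J/mm^3


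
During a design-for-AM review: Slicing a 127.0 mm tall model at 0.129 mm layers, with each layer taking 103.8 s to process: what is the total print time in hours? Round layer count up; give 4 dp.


Layers = ceil(127.0/0.129) = 985
t = 985 * 103.8 / 3600 = 28.4008 hrs


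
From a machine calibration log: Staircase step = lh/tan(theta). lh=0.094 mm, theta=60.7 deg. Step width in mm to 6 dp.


step = 0.094 / tan(60.7) = 0.05275 mm


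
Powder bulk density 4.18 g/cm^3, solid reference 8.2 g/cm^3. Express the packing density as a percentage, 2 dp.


Packing = (4.18/8.2)*100 = 50.98 %


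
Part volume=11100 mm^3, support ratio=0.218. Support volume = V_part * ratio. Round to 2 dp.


V_support = 11100 * 0.218 = 2419.8 mm^3


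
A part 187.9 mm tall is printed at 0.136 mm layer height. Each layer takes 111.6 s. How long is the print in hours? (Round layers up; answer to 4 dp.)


Layers = ceil(187.9/0.136) = 1382
t = 1382 * 111.6 / 3600 = 42.842 hrs


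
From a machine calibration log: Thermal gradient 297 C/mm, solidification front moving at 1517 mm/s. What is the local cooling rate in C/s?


CR = 297 * 1517 = 450549 C/s


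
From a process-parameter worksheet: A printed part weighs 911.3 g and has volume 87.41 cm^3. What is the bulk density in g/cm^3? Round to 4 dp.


rho = 911.3 / 87.41 = 10.4256 g/cm^3


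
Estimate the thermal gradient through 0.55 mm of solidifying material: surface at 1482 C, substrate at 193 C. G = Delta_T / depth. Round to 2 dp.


G = (1482-193)/0.55 = 2343.64 C/mm


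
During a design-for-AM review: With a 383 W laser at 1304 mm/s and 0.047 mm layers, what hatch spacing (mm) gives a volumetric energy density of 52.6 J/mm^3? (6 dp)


h = 383 / (52.6*1304*0.047) = 0.118806 mm


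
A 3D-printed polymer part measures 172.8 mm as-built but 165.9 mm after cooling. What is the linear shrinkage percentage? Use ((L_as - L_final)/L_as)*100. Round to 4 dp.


Shrinkage = ((172.8-165.9)/172.8)*100 = 3.9931 %


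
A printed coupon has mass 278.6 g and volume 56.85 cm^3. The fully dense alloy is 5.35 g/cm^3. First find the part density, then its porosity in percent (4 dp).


rho_part = 278.6 / 56.85 = 4.90061566 g/cm^3
Porosity = (1 - 4.90061566/5.35)*100 = 8.3997 %


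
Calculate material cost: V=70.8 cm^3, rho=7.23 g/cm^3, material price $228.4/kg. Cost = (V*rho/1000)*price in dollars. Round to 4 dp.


Mass = 70.8*7.23/1000 = 0.511884 kg
Cost = 0.511884 * 228.4 = 116.9143 $


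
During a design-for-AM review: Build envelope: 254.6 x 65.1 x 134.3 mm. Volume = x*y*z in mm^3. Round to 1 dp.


V = 254.6 * 65.1 * 134.3 = 2225950.0 mm^3


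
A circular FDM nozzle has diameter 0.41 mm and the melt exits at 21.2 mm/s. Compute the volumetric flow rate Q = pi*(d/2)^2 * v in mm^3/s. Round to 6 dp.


A = pi*(0.41/2)^2 = 0.13202543 mm^2
Q = 0.13202543 * 21.2 = 2.798939 mm^3/s


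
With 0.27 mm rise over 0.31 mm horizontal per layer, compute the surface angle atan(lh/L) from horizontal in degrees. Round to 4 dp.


angle = atan(0.27/0.31) = 41.0548 degrees


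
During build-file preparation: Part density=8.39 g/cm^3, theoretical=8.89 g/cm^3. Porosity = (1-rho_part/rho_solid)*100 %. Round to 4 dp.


Porosity = (1-8.39/8.89)*100 = 5.6243 %


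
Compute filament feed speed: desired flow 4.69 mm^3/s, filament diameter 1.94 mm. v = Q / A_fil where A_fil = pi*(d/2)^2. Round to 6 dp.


A = pi*(1.94/2)^2 = 2.955925
v = 4.69 / 2.955925 = 1.586644 mm/s


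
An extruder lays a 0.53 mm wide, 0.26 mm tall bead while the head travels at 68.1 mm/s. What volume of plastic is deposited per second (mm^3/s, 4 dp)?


Rate = 0.53 * 0.26 * 68.1 = 9.3842 mm^3/s


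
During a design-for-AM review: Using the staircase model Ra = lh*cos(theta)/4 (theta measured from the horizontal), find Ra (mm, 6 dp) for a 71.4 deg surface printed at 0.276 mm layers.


Ra = 0.276 * cos(71.4) / 4 = 0.022008 mm


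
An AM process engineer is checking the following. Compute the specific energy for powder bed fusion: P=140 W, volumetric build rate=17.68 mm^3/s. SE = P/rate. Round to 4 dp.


SE = 140 / 17.68 = 7.9186 J/mm^3


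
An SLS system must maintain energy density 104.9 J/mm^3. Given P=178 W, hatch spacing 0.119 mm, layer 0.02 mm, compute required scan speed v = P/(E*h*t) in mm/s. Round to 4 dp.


v = 178 / (104.9*0.119*0.02) = 712.9639 mm/s


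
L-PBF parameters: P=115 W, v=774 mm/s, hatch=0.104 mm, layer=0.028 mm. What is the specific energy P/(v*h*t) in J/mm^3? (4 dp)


Build rate = 774 * 0.104 * 0.028 = 2.253888 mm^3/s
SE = 115 / 2.253888 = 51.0229 J/mm^3


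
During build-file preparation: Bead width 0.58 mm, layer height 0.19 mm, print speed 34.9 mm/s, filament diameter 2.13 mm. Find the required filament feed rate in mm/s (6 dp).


Q = 0.58 * 0.19 * 34.9 = 3.84598 mm^3/s
A_fil = pi*(2.13/2)^2 = 3.56327293 mm^2
v_feed = 3.84598 / 3.56327293 = 1.079339 mm/s


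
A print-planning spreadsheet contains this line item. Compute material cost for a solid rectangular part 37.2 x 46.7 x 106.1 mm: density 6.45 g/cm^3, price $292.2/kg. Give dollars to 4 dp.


V = 37.2 * 46.7 * 106.1 = 184321.164 mm^3 = 184.321164 cm^3
Mass = 184.321164 * 6.45 / 1000 = 1.18887151 kg
Cost = 1.18887151 * 292.2 = 347.3883 $


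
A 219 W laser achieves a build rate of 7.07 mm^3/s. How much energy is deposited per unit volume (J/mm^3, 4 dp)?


SE = 219 / 7.07 = 30.976 J/mm^3


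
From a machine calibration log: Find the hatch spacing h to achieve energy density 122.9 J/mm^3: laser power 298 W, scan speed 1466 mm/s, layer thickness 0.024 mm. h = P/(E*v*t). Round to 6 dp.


h = 298 / (122.9*1466*0.024) = 0.068916 mm


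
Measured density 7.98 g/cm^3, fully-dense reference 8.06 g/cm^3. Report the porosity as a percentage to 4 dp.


Porosity = (1-7.98/8.06)*100 = 0.9926 %


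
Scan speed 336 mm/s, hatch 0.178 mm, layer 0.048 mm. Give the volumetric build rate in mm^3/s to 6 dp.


Rate = 336 * 0.178 * 0.048 = 2.870784 mm^3/s


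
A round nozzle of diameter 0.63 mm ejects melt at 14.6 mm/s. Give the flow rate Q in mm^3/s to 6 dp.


A = pi*(0.63/2)^2 = 0.31172453 mm^2
Q = 0.31172453 * 14.6 = 4.551178 mm^3/s


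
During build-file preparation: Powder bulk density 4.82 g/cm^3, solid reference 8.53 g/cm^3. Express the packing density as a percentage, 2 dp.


Packing = (4.82/8.53)*100 = 56.51 %


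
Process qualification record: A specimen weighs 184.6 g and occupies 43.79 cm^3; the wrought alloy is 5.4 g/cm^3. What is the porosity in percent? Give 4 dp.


rho_part = 184.6 / 43.79 = 4.21557433 g/cm^3
Porosity = (1 - 4.21557433/5.4)*100 = 21.9338 %


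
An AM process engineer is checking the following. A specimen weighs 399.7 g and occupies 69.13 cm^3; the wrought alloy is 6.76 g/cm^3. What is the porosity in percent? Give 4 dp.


rho_part = 399.7 / 69.13 = 5.78186026 g/cm^3
Porosity = (1 - 5.78186026/6.76)*100 = 14.4695 %


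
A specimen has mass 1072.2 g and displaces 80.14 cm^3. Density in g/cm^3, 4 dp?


rho = 1072.2 / 80.14 = 13.3791 g/cm^3


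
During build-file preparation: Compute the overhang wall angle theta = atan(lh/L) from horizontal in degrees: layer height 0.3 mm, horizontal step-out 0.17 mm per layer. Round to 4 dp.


angle = atan(0.3/0.17) = 60.4612 degrees


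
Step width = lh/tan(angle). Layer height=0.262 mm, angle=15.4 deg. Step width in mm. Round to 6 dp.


step = 0.262 / tan(15.4) = 0.951185 mm


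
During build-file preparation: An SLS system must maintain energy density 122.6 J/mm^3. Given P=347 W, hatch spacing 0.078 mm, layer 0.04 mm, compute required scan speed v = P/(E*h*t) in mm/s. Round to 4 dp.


v = 347 / (122.6*0.078*0.04) = 907.1611 mm/s


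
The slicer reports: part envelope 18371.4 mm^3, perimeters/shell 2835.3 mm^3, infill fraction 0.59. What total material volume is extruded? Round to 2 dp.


V_infill = (18371.4 - 2835.3) * 0.59 = 9166.3
V_total = 2835.3 + 9166.3 = 12001.6 mm^3


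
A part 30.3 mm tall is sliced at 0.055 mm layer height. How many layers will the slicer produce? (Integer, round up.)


Layers = ceil(30.3/0.055) = 551


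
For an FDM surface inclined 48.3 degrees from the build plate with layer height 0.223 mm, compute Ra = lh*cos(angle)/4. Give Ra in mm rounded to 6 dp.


Ra = 0.223 * cos(48.3) / 4 = 0.037087 mm


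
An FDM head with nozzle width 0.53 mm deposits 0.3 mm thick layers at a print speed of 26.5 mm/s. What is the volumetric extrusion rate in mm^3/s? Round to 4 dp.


Rate = 0.53 * 0.3 * 26.5 = 4.2135 mm^3/s


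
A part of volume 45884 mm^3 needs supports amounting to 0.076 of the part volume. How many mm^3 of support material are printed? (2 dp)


V_support = 45884 * 0.076 = 3487.18 mm^3


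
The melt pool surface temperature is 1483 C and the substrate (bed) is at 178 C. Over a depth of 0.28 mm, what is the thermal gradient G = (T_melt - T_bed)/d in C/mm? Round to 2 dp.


G = (1483-178)/0.28 = 4660.71 C/mm


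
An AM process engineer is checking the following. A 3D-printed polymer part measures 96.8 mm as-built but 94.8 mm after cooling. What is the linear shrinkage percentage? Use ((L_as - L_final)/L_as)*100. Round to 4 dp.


Shrinkage = ((96.8-94.8)/96.8)*100 = 2.0661 %


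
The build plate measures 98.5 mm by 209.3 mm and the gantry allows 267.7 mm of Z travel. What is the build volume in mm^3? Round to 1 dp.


V = 98.5 * 209.3 * 267.7 = 5518916.6 mm^3


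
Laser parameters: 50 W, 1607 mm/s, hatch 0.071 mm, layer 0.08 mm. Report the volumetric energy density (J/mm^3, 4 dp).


E = 50 / (1607*0.071*0.08) = 5.4778 J/mm^3


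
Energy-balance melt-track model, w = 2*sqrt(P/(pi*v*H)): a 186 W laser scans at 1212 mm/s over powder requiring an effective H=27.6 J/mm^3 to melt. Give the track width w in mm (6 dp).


w = 2*sqrt(186/(pi*1212*27.6)) = 0.084141 mm


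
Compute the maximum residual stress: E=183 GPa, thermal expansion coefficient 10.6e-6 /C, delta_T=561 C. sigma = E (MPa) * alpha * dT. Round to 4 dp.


sigma = 183*1000 * 10.6e-6 * 561 = 1088.2278 MPa


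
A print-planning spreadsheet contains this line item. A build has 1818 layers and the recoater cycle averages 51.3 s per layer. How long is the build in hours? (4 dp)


t = 1818 * 51.3 / 3600 = 25.9065 hrs


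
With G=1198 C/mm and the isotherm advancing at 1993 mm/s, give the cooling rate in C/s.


CR = 1198 * 1993 = 2387614 C/s


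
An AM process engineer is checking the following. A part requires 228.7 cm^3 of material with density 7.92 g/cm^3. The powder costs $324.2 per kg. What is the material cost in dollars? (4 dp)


Mass = 228.7*7.92/1000 = 1.811304 kg
Cost = 1.811304 * 324.2 = 587.2248 $


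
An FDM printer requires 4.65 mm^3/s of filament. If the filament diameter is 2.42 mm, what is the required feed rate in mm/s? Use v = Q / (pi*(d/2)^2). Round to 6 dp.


A = pi*(2.42/2)^2 = 4.599606
v = 4.65 / 4.599606 = 1.010956 mm/s


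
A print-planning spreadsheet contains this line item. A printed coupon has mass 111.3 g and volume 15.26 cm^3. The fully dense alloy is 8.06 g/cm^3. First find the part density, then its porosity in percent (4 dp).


rho_part = 111.3 / 15.26 = 7.29357798 g/cm^3
Porosity = (1 - 7.29357798/8.06)*100 = 9.509 %


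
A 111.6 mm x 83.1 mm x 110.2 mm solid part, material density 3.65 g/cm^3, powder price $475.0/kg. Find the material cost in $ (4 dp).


V = 111.6 * 83.1 * 110.2 = 1021990.392 mm^3 = 1021.990392 cm^3
Mass = 1021.990392 * 3.65 / 1000 = 3.73026493 kg
Cost = 3.73026493 * 475.0 = 1771.8758 $


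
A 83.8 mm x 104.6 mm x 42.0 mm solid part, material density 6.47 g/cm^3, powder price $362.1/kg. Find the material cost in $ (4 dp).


V = 83.8 * 104.6 * 42.0 = 368150.16 mm^3 = 368.15016 cm^3
Mass = 368.15016 * 6.47 / 1000 = 2.38193154 kg
Cost = 2.38193154 * 362.1 = 862.4974 $


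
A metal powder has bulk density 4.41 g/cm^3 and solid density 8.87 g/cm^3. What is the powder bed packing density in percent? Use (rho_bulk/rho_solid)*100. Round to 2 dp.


Packing = (4.41/8.87)*100 = 49.72 %


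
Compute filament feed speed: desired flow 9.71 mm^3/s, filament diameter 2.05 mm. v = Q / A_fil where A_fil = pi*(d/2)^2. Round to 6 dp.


A = pi*(2.05/2)^2 = 3.300636
v = 9.71 / 3.300636 = 2.941857 mm/s


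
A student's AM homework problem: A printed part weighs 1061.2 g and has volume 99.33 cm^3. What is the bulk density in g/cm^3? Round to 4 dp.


rho = 1061.2 / 99.33 = 10.6836 g/cm^3


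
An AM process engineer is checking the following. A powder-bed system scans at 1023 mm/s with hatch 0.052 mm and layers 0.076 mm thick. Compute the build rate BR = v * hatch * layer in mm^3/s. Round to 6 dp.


Rate = 1023 * 0.052 * 0.076 = 4.042896 mm^3/s


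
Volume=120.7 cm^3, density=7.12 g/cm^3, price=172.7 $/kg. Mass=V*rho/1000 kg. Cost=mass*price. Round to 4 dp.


Mass = 120.7*7.12/1000 = 0.859384 kg
Cost = 0.859384 * 172.7 = 148.4156 $


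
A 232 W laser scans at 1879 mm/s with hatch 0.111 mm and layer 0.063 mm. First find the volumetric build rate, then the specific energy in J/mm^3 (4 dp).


Build rate = 1879 * 0.111 * 0.063 = 13.139847 mm^3/s
SE = 232 / 13.139847 = 17.6562 J/mm^3


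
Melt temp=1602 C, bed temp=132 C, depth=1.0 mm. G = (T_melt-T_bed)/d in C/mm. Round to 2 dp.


G = (1602-132)/1.0 = 1470.0 C/mm


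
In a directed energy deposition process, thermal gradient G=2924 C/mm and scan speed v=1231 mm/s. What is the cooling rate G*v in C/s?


CR = 2924 * 1231 = 3599444 C/s


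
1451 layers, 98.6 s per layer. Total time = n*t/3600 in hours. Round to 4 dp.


t = 1451 * 98.6 / 3600 = 39.7413 hrs


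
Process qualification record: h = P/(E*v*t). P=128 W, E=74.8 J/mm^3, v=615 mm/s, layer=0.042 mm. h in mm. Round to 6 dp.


h = 128 / (74.8*615*0.042) = 0.06625 mm


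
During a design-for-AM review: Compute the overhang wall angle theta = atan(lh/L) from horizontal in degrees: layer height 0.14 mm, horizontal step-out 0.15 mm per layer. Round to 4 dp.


angle = atan(0.14/0.15) = 43.0251 degrees


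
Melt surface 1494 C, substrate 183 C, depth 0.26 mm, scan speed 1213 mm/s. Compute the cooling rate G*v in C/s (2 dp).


G = (1494-183)/0.26 = 5042.30769231 C/mm
CR = 5042.30769231 * 1213 = 6116319.23 C/s


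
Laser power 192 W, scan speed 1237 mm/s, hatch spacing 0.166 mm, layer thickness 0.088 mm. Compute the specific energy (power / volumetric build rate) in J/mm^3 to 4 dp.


Build rate = 1237 * 0.166 * 0.088 = 18.070096 mm^3/s
SE = 192 / 18.070096 = 10.6253 J/mm^3


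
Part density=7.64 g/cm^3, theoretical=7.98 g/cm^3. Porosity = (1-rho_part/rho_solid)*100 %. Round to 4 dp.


Porosity = (1-7.64/7.98)*100 = 4.2607 %


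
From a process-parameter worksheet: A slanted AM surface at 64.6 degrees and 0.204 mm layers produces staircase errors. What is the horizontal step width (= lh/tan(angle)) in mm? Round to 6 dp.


step = 0.204 / tan(64.6) = 0.096866 mm


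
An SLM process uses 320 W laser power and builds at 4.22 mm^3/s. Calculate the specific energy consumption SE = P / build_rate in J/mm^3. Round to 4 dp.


SE = 320 / 4.22 = 75.8294 J/mm^3


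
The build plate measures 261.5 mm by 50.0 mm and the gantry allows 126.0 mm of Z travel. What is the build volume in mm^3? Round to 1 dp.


V = 261.5 * 50.0 * 126.0 = 1647450.0 mm^3


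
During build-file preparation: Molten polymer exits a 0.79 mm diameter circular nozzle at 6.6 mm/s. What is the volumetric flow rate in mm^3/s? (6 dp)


A = pi*(0.79/2)^2 = 0.49016699 mm^2
Q = 0.49016699 * 6.6 = 3.235102 mm^3/s


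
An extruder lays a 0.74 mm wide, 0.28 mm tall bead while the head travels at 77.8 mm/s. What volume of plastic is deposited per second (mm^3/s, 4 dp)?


Rate = 0.74 * 0.28 * 77.8 = 16.1202 mm^3/s


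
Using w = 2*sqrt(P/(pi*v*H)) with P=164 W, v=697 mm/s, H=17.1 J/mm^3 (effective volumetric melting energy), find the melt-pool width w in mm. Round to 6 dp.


w = 2*sqrt(164/(pi*697*17.1)) = 0.132362 mm


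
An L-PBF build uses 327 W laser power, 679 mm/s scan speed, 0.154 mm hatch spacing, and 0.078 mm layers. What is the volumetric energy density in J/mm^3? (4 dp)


E = 327 / (679*0.154*0.078) = 40.0925 J/mm^3


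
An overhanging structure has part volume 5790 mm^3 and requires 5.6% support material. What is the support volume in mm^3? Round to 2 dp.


V_support = 5790 * 0.056 = 324.24 mm^3


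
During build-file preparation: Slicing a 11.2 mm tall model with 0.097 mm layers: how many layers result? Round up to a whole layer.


Layers = ceil(11.2/0.097) = 116


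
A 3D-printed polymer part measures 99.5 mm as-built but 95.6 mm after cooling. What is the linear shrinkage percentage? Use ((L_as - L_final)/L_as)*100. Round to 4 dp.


Shrinkage = ((99.5-95.6)/99.5)*100 = 3.9196 %


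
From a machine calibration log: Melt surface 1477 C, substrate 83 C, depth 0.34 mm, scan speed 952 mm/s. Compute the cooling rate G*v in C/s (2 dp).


G = (1477-83)/0.34 = 4100.0 C/mm
CR = 4100.0 * 952 = 3903200.0 C/s


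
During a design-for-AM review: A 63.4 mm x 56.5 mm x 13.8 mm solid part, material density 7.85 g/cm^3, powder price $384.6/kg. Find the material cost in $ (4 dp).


V = 63.4 * 56.5 * 13.8 = 49432.98 mm^3 = 49.43298 cm^3
Mass = 49.43298 * 7.85 / 1000 = 0.38804889 kg
Cost = 0.38804889 * 384.6 = 149.2436 $


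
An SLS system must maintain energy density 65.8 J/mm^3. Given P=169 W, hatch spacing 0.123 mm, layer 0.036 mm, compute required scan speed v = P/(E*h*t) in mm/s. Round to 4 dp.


v = 169 / (65.8*0.123*0.036) = 580.0337 mm/s


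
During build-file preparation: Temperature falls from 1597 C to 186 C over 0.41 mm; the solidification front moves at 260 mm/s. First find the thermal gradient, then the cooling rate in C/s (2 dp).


G = (1597-186)/0.41 = 3441.46341463 C/mm
CR = 3441.46341463 * 260 = 894780.49 C/s


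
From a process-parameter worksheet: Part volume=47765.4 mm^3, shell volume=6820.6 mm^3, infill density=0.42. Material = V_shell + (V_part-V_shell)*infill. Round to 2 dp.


V_infill = (47765.4 - 6820.6) * 0.42 = 17196.82
V_total = 6820.6 + 17196.82 = 24017.42 mm^3


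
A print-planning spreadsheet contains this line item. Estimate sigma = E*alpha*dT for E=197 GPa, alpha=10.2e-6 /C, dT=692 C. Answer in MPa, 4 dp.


sigma = 197*1000 * 10.2e-6 * 692 = 1390.5048 MPa


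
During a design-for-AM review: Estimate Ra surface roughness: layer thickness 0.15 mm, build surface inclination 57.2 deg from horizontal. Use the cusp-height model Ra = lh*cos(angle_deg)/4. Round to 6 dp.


Ra = 0.15 * cos(57.2) / 4 = 0.020314 mm


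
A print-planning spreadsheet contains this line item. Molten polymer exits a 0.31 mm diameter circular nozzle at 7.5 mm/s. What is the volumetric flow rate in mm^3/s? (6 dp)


A = pi*(0.31/2)^2 = 0.07547676 mm^2
Q = 0.07547676 * 7.5 = 0.566076 mm^3/s


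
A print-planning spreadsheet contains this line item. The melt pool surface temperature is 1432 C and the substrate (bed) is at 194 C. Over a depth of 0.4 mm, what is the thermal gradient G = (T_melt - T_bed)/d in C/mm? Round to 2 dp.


G = (1432-194)/0.4 = 3095.0 C/mm


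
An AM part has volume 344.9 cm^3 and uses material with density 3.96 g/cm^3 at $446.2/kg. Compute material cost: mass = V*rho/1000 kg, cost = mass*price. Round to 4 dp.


Mass = 344.9*3.96/1000 = 1.365804 kg
Cost = 1.365804 * 446.2 = 609.4217 $


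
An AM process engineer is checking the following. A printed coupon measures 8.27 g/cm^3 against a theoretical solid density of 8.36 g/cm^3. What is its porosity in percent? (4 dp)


Porosity = (1-8.27/8.36)*100 = 1.0766 %


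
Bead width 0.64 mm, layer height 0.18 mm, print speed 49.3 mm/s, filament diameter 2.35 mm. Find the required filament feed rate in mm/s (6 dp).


Q = 0.64 * 0.18 * 49.3 = 5.67936 mm^3/s
A_fil = pi*(2.35/2)^2 = 4.33736136 mm^2
v_feed = 5.67936 / 4.33736136 = 1.309404 mm/s


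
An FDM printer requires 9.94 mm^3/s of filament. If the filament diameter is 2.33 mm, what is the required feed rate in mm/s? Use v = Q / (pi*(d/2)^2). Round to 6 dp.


A = pi*(2.33/2)^2 = 4.263848
v = 9.94 / 4.263848 = 2.331228 mm/s


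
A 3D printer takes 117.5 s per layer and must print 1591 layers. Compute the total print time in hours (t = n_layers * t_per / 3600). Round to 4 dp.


t = 1591 * 117.5 / 3600 = 51.9285 hrs


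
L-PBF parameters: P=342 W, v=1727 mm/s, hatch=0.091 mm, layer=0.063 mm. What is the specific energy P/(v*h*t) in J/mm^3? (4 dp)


Build rate = 1727 * 0.091 * 0.063 = 9.900891 mm^3/s
SE = 342 / 9.900891 = 34.5423 J/mm^3


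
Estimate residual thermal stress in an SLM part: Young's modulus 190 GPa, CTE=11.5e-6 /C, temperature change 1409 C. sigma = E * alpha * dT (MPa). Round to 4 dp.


sigma = 190*1000 * 11.5e-6 * 1409 = 3078.665 MPa


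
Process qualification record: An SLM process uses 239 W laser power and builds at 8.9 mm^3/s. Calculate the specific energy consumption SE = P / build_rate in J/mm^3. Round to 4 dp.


SE = 239 / 8.9 = 26.8539 J/mm^3


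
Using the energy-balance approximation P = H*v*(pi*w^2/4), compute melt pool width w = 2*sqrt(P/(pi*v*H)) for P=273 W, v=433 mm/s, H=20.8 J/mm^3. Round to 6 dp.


w = 2*sqrt(273/(pi*433*20.8)) = 0.196454 mm


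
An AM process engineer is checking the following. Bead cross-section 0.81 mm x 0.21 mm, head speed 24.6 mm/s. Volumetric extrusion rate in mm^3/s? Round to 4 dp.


Rate = 0.81 * 0.21 * 24.6 = 4.1845 mm^3/s


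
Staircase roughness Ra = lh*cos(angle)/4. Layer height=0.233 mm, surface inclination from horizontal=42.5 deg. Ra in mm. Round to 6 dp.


Ra = 0.233 * cos(42.5) / 4 = 0.042946 mm


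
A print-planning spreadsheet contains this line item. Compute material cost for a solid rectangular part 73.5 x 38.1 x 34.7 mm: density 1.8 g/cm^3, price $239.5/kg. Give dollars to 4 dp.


V = 73.5 * 38.1 * 34.7 = 97172.145 mm^3 = 97.172145 cm^3
Mass = 97.172145 * 1.8 / 1000 = 0.17490986 kg
Cost = 0.17490986 * 239.5 = 41.8909 $


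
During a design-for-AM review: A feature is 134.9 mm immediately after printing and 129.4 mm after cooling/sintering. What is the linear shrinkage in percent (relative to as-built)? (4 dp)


Shrinkage = ((134.9-129.4)/134.9)*100 = 4.0771 %


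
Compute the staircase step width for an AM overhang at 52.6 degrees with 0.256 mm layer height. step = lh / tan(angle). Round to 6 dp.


step = 0.256 / tan(52.6) = 0.195727 mm


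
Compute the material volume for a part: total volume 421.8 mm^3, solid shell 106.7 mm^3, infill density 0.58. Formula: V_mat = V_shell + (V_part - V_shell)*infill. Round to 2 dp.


V_infill = (421.8 - 106.7) * 0.58 = 182.76
V_total = 106.7 + 182.76 = 289.46 mm^3


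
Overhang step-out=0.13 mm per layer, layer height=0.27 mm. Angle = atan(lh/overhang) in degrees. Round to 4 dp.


angle = atan(0.27/0.13) = 64.29 degrees


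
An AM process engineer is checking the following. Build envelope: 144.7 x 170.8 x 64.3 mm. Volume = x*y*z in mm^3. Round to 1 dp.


V = 144.7 * 170.8 * 64.3 = 1589159.1 mm^3


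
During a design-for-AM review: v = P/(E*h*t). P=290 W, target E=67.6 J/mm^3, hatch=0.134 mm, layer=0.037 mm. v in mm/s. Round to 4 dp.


v = 290 / (67.6*0.134*0.037) = 865.2563 mm/s


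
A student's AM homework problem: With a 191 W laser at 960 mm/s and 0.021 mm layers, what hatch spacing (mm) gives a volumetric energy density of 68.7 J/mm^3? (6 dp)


h = 191 / (68.7*960*0.021) = 0.137907 mm


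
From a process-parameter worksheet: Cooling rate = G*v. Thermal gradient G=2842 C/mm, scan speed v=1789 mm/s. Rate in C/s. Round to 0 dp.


CR = 2842 * 1789 = 5084338 C/s


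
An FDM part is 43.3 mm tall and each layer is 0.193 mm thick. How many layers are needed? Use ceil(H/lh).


Layers = ceil(43.3/0.193) = 225


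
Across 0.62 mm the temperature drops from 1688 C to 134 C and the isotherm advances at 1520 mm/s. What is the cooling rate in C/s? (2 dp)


G = (1688-134)/0.62 = 2506.4516129 C/mm
CR = 2506.4516129 * 1520 = 3809806.45 C/s


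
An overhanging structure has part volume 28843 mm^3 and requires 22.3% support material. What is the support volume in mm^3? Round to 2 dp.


V_support = 28843 * 0.223 = 6431.99 mm^3


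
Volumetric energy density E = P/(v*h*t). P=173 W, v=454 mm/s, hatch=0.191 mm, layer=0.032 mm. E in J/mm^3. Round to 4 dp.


E = 173 / (454*0.191*0.032) = 62.3458 J/mm^3


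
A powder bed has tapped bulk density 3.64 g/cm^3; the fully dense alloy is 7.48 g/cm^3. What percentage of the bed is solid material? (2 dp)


Packing = (3.64/7.48)*100 = 48.66 %


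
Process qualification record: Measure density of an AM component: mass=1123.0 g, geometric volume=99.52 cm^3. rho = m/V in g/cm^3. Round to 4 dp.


rho = 1123.0 / 99.52 = 11.2842 g/cm^3


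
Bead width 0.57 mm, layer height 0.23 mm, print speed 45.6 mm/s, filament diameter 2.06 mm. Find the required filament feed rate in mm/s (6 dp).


Q = 0.57 * 0.23 * 45.6 = 5.97816 mm^3/s
A_fil = pi*(2.06/2)^2 = 3.33291565 mm^2
v_feed = 5.97816 / 3.33291565 = 1.793673 mm/s


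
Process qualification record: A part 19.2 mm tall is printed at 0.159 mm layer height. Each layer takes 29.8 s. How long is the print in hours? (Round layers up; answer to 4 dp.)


Layers = ceil(19.2/0.159) = 121
t = 121 * 29.8 / 3600 = 1.0016 hrs


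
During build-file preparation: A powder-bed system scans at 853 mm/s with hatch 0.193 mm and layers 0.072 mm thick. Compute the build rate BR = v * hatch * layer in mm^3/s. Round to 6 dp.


Rate = 853 * 0.193 * 0.072 = 11.853288 mm^3/s


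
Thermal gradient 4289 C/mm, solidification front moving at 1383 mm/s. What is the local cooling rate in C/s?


CR = 4289 * 1383 = 5931687 C/s


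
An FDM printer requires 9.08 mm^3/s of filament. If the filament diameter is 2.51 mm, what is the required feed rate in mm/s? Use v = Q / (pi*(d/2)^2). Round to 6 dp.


A = pi*(2.51/2)^2 = 4.948087
v = 9.08 / 4.948087 = 1.835053 mm/s


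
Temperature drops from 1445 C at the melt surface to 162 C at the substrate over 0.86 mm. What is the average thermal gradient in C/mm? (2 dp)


G = (1445-162)/0.86 = 1491.86 C/mm


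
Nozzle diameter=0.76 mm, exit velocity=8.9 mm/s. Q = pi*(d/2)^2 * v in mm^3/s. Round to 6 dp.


A = pi*(0.76/2)^2 = 0.45364598 mm^2
Q = 0.45364598 * 8.9 = 4.037449 mm^3/s


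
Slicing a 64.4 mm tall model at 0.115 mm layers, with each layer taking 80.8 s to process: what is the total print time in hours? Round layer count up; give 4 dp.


Layers = ceil(64.4/0.115) = 560
t = 560 * 80.8 / 3600 = 12.5689 hrs


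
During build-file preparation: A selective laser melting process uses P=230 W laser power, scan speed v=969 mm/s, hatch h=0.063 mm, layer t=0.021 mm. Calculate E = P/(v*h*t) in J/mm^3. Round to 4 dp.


E = 230 / (969*0.063*0.021) = 179.409 J/mm^3


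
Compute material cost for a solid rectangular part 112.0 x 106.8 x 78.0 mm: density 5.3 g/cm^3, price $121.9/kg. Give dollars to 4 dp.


V = 112.0 * 106.8 * 78.0 = 933004.8 mm^3 = 933.0048 cm^3
Mass = 933.0048 * 5.3 / 1000 = 4.94492544 kg
Cost = 4.94492544 * 121.9 = 602.7864 $


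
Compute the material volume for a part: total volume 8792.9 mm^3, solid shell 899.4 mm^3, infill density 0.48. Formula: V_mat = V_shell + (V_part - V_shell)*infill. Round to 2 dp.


V_infill = (8792.9 - 899.4) * 0.48 = 3788.88
V_total = 899.4 + 3788.88 = 4688.28 mm^3


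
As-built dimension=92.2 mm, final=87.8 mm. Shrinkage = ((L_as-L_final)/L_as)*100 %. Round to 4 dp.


Shrinkage = ((92.2-87.8)/92.2)*100 = 4.7722 %


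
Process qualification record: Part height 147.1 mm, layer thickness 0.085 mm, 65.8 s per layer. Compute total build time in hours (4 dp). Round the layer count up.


Layers = ceil(147.1/0.085) = 1731
t = 1731 * 65.8 / 3600 = 31.6388 hrs


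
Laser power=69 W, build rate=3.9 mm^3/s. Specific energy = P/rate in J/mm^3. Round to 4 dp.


SE = 69 / 3.9 = 17.6923 J/mm^3


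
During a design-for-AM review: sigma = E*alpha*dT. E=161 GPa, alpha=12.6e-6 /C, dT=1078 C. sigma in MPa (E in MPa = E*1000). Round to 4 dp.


sigma = 161*1000 * 12.6e-6 * 1078 = 2186.8308 MPa


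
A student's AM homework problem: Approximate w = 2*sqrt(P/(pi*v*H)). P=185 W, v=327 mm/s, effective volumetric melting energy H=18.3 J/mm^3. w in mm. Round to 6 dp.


w = 2*sqrt(185/(pi*327*18.3)) = 0.1984 mm


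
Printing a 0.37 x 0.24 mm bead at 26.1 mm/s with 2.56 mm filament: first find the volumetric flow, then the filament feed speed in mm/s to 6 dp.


Q = 0.37 * 0.24 * 26.1 = 2.31768 mm^3/s
A_fil = pi*(2.56/2)^2 = 5.1471854 mm^2
v_feed = 2.31768 / 5.1471854 = 0.450281 mm/s


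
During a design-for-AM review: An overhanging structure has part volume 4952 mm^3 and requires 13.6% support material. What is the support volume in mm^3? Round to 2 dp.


V_support = 4952 * 0.136 = 673.47 mm^3


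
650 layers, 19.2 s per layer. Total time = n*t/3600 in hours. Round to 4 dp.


t = 650 * 19.2 / 3600 = 3.4667 hrs


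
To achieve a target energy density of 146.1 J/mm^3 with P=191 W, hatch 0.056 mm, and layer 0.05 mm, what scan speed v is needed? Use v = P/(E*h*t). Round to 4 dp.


v = 191 / (146.1*0.056*0.05) = 466.9013 mm/s


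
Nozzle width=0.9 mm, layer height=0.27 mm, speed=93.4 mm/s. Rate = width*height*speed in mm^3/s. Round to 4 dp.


Rate = 0.9 * 0.27 * 93.4 = 22.6962 mm^3/s


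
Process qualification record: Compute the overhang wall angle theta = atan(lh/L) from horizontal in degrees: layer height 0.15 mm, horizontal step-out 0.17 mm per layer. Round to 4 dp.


angle = atan(0.15/0.17) = 41.4237 degrees


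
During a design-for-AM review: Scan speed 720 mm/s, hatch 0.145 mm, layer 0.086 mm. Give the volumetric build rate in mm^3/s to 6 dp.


Rate = 720 * 0.145 * 0.086 = 8.9784 mm^3/s


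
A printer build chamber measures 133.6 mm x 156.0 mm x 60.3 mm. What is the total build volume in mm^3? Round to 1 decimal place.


V = 133.6 * 156.0 * 60.3 = 1256748.5 mm^3


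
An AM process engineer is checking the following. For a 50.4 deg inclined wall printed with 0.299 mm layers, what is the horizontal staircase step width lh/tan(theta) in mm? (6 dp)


step = 0.299 / tan(50.4) = 0.247354 mm


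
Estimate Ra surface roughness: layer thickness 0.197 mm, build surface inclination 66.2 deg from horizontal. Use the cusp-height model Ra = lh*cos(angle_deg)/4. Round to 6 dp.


Ra = 0.197 * cos(66.2) / 4 = 0.019875 mm


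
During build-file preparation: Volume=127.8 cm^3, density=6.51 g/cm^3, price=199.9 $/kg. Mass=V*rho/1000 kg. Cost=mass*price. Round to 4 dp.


Mass = 127.8*6.51/1000 = 0.831978 kg
Cost = 0.831978 * 199.9 = 166.3124 $


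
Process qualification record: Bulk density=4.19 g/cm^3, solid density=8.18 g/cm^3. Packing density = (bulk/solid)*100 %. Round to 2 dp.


Packing = (4.19/8.18)*100 = 51.22 %


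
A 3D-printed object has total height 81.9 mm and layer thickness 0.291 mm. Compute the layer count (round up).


Layers = ceil(81.9/0.291) = 282


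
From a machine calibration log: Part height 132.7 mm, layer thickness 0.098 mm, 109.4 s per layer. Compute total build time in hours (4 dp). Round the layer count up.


Layers = ceil(132.7/0.098) = 1355
t = 1355 * 109.4 / 3600 = 41.1769 hrs


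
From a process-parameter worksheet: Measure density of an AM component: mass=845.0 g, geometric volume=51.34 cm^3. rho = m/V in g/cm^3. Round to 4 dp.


rho = 845.0 / 51.34 = 16.4589 g/cm^3


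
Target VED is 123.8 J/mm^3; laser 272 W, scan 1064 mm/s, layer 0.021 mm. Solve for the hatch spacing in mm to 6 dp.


h = 272 / (123.8*1064*0.021) = 0.09833 mm


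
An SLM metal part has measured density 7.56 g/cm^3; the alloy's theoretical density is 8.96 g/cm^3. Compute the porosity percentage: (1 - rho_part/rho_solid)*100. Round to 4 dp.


Porosity = (1-7.56/8.96)*100 = 15.625 %


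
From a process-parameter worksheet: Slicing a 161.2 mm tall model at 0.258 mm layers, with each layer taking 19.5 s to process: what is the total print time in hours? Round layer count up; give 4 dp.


Layers = ceil(161.2/0.258) = 625
t = 625 * 19.5 / 3600 = 3.3854 hrs


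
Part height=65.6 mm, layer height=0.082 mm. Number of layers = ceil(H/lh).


Layers = ceil(65.6/0.082) = 800


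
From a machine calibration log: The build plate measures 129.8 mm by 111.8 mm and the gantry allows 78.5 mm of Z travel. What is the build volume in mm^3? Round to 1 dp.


V = 129.8 * 111.8 * 78.5 = 1139163.7 mm^3


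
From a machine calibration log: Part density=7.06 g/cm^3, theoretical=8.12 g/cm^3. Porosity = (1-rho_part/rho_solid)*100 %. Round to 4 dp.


Porosity = (1-7.06/8.12)*100 = 13.0542 %


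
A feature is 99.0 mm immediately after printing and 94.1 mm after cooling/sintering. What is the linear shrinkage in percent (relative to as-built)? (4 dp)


Shrinkage = ((99.0-94.1)/99.0)*100 = 4.9495 %


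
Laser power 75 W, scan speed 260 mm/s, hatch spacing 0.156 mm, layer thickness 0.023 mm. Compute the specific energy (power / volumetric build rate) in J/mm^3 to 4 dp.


Build rate = 260 * 0.156 * 0.023 = 0.93288 mm^3/s
SE = 75 / 0.93288 = 80.3962 J/mm^3


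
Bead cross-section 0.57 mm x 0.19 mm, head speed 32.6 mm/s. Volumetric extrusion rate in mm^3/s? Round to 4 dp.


Rate = 0.57 * 0.19 * 32.6 = 3.5306 mm^3/s


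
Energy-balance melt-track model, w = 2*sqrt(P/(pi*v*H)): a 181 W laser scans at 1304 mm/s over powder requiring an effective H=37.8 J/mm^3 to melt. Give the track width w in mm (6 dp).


w = 2*sqrt(181/(pi*1304*37.8)) = 0.068377 mm


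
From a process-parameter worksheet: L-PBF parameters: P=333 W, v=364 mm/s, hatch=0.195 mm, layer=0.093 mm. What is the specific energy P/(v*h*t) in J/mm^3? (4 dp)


Build rate = 364 * 0.195 * 0.093 = 6.60114 mm^3/s
SE = 333 / 6.60114 = 50.4458 J/mm^3


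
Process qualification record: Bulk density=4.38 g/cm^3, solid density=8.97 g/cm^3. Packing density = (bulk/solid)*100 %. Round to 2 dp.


Packing = (4.38/8.97)*100 = 48.83 %


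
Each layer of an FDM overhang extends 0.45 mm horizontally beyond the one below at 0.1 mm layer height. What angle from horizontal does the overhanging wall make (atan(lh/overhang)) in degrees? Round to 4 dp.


angle = atan(0.1/0.45) = 12.5288 degrees
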